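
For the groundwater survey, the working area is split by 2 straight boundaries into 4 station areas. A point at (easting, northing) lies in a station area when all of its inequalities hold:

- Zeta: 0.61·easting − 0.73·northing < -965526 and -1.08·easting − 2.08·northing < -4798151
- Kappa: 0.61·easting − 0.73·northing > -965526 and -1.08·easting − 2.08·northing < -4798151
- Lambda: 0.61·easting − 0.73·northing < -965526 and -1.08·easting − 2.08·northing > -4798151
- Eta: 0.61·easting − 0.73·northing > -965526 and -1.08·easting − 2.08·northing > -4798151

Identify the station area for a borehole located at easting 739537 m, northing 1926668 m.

Kappa

0.61·739537 − 0.73·1926668 = -955350.070, which is > -965526
-1.08·739537 − 2.08·1926668 = -4806169.400, which is < -4798151
This sign pattern matches Kappa.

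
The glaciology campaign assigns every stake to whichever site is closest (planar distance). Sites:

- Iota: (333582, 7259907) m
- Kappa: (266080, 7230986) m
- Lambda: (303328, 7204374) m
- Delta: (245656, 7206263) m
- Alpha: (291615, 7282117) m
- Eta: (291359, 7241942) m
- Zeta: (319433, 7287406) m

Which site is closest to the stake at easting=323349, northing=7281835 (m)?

Zeta

Squared distances to each site:
Iota: 585551473.000; Kappa: 5865359162.000; Lambda: 6401046962.000; Delta: 11747329433.000; Alpha: 1007126280.000; Eta: 2614811549.000; Zeta: 46371097.000.
Minimum at Zeta.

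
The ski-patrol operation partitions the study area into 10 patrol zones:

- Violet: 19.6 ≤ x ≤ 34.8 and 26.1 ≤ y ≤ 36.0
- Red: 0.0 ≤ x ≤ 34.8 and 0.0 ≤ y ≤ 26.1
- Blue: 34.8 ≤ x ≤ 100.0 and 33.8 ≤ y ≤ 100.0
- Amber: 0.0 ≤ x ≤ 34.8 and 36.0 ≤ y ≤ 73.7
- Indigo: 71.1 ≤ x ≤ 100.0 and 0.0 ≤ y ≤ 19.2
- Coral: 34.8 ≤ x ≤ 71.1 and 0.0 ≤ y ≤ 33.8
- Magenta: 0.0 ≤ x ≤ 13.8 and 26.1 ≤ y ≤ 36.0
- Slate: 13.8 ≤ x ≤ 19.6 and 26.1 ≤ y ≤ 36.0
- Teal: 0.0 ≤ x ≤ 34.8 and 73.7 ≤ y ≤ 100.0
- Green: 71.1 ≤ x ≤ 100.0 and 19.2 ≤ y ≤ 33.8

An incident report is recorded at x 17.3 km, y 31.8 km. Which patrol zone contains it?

Slate

The point has x = 17.3 and y = 31.8.
Only Slate satisfies 13.8 ≤ x ≤ 19.6 and 26.1 ≤ y ≤ 36.0.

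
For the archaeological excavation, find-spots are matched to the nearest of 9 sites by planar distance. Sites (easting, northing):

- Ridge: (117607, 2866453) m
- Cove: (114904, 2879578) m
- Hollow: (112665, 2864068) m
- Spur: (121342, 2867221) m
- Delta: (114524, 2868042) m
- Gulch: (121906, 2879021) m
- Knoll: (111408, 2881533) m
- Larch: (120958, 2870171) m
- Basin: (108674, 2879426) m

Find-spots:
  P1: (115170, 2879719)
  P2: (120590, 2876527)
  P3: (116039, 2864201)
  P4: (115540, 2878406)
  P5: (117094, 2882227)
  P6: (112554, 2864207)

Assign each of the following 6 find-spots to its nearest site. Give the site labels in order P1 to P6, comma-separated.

Cove, Gulch, Ridge, Cove, Cove, Hollow

P1 → Cove (d²=90637.00)
P2 → Gulch (d²=7951892.00)
P3 → Ridge (d²=7530128.00)
P4 → Cove (d²=1778080.00)
P5 → Cove (d²=11813301.00)
P6 → Hollow (d²=31642.00)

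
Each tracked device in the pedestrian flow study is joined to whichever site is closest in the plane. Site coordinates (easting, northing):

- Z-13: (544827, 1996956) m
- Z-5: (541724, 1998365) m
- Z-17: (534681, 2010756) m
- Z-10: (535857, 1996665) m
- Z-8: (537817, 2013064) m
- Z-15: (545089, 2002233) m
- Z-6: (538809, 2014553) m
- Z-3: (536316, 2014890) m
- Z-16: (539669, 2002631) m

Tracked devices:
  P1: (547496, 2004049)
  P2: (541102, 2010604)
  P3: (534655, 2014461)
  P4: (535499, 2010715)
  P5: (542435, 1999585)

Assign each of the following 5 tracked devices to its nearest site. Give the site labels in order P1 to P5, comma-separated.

P1 → Z-15 (d²=9091505.00)
P2 → Z-8 (d²=16842825.00)
P3 → Z-3 (d²=2942962.00)
P4 → Z-17 (d²=670805.00)
P5 → Z-5 (d²=1993921.00)

Z-15, Z-8, Z-3, Z-17, Z-5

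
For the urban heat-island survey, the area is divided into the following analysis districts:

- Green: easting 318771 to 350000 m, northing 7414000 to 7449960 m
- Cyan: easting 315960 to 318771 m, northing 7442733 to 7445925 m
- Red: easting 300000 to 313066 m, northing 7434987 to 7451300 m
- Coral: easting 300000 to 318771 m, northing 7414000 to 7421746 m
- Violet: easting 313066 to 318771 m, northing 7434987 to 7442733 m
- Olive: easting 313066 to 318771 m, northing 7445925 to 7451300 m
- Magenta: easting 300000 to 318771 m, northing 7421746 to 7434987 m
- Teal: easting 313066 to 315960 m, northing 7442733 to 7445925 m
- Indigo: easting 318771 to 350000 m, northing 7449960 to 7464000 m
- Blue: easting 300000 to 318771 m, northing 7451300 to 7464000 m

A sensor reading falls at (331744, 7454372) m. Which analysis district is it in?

The point has easting = 331744 and northing = 7454372.
Only Indigo satisfies 318771 ≤ easting ≤ 350000 and 7449960 ≤ northing ≤ 7464000.

Indigo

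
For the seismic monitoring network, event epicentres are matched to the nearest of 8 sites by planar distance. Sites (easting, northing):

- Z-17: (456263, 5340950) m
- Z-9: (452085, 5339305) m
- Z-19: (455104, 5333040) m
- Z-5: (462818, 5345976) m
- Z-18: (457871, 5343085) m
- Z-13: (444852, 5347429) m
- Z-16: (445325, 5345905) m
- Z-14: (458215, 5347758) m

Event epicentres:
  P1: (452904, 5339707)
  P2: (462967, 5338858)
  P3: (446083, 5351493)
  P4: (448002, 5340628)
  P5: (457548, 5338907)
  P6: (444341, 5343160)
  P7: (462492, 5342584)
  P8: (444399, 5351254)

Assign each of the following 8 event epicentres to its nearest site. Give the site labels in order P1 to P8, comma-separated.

Z-9, Z-18, Z-13, Z-9, Z-17, Z-16, Z-5, Z-13

P1 → Z-9 (d²=832365.00)
P2 → Z-18 (d²=43836745.00)
P3 → Z-13 (d²=18031457.00)
P4 → Z-9 (d²=18421218.00)
P5 → Z-17 (d²=5825074.00)
P6 → Z-16 (d²=8503281.00)
P7 → Z-5 (d²=11611940.00)
P8 → Z-13 (d²=14835834.00)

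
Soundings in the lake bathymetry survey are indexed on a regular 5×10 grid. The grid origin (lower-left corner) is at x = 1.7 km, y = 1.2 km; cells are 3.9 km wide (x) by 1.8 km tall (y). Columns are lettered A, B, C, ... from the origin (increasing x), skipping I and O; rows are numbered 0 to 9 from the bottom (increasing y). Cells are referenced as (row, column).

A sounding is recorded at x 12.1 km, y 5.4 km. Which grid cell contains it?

Column index: ⌊(12.1 − 1.7) / 3.9⌋ = ⌊2.667⌋ = 2 → column C
Row offset from origin: ⌊(5.4 − 1.2) / 1.8⌋ = ⌊2.333⌋ = 2 → row 2

(2, C)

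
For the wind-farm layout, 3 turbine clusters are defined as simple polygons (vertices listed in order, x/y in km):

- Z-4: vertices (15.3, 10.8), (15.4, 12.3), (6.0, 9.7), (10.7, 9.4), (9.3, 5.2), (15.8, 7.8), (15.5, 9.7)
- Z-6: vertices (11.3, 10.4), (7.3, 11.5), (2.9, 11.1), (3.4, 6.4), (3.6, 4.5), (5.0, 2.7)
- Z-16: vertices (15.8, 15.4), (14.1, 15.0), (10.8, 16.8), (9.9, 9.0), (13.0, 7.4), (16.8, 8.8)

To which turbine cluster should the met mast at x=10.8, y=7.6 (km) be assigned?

Cast a ray rightward from (10.8, 7.6). For each polygon, the edges (by vertex number in listed order) whose endpoints lie on opposite sides of y = 7.6, where each meets that height, and whether that is right or left of the point:
Z-4: 4–5 at x≈10.10 (left), 5–6 at x≈15.30 (right) → 1 crossing.
Z-6: 3–4 at x≈3.27 (left), 6–1 at x≈9.01 (left) → 0 crossings.
Z-16: 4–5 at x≈12.61 (right), 5–6 at x≈13.54 (right) → 2 crossings.
Only Z-4 has an odd count, so the point is inside Z-4.

Z-4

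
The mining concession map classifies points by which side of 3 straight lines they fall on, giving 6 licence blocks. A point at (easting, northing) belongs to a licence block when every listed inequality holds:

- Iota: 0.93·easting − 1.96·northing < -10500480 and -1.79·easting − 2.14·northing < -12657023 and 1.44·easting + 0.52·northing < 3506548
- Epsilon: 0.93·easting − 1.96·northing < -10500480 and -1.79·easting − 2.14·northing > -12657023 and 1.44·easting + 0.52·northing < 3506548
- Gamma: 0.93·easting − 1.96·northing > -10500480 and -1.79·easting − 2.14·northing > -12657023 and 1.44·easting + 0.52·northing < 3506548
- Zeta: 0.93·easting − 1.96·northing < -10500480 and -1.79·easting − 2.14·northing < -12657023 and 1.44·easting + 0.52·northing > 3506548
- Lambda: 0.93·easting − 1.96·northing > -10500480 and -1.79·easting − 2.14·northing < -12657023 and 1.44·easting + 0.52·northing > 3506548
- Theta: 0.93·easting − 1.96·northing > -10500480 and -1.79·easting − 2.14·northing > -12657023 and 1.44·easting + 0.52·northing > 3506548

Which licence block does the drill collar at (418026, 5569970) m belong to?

0.93·418026 − 1.96·5569970 = -10528377.020, which is < -10500480
-1.79·418026 − 2.14·5569970 = -12668002.340, which is < -12657023
1.44·418026 + 0.52·5569970 = 3498341.840, which is < 3506548
This sign pattern matches Iota.

Iota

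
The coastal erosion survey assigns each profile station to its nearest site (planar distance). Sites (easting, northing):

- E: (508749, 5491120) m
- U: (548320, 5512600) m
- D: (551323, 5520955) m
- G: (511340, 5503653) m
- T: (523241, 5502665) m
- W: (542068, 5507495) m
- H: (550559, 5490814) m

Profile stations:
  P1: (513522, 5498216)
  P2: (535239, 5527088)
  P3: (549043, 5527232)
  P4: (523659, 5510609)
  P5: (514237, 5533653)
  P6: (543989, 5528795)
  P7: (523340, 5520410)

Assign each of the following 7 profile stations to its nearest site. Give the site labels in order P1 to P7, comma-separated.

P1 → G (d²=34322093.00)
P2 → D (d²=296308745.00)
P3 → D (d²=44599129.00)
P4 → T (d²=63281860.00)
P5 → G (d²=908392609.00)
P6 → D (d²=115253156.00)
P7 → T (d²=314894826.00)

G, D, D, T, G, D, T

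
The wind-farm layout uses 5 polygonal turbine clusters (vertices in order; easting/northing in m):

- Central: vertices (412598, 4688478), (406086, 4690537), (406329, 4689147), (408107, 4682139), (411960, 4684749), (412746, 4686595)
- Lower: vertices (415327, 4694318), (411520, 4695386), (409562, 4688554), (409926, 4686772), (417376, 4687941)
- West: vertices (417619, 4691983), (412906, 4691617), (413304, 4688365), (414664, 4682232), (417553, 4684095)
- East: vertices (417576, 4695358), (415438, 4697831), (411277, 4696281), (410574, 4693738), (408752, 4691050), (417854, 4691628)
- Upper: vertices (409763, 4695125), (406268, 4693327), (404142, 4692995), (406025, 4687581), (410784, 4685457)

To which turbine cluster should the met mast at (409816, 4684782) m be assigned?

Cast a ray rightward from (409816, 4684782). For each polygon, the edges (by vertex number in listed order) whose endpoints lie on opposite sides of northing = 4684782, where each meets that height, and whether that is right or left of the point:
Central: 3–4 at easting≈407436.4 (left), 5–6 at easting≈411974.1 (right) → 1 crossing.
Lower: no edge straddles that height → 0 crossings.
West: 3–4 at easting≈414098.5 (right), 5–1 at easting≈417558.7 (right) → 2 crossings.
East: no edge straddles that height → 0 crossings.
Upper: no edge straddles that height → 0 crossings.
Only Central has an odd count, so the point is inside Central.

Central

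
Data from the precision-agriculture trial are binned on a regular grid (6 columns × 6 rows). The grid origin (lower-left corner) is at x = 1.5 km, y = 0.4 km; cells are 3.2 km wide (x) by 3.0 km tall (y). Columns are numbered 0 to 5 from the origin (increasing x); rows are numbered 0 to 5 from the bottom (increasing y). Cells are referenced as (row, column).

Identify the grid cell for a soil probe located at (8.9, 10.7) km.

(3, 2)

Column index: ⌊(8.9 − 1.5) / 3.2⌋ = ⌊2.312⌋ = 2
Row offset from origin: ⌊(10.7 − 0.4) / 3.0⌋ = ⌊3.433⌋ = 3 → row 3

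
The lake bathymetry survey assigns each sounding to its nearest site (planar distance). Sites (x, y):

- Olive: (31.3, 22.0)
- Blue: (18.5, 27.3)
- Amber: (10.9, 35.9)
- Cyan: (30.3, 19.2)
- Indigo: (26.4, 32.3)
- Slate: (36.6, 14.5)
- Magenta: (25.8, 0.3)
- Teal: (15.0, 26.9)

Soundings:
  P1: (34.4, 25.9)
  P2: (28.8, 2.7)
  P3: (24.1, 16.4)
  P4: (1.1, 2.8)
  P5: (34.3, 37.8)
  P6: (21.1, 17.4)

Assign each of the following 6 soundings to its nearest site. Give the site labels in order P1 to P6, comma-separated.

Olive, Magenta, Cyan, Magenta, Indigo, Cyan

P1 → Olive (d²=24.82)
P2 → Magenta (d²=14.76)
P3 → Cyan (d²=46.28)
P4 → Magenta (d²=616.34)
P5 → Indigo (d²=92.66)
P6 → Cyan (d²=87.88)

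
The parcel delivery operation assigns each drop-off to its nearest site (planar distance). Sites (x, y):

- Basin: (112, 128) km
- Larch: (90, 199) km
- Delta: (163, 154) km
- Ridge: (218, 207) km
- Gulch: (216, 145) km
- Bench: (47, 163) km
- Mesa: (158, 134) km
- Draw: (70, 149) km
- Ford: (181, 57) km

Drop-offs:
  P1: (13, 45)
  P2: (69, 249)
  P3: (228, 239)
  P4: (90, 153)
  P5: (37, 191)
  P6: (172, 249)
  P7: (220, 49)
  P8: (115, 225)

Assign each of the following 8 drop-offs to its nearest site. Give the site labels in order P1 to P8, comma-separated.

Draw, Larch, Ridge, Draw, Bench, Ridge, Ford, Larch

P1 → Draw (d²=14065.00)
P2 → Larch (d²=2941.00)
P3 → Ridge (d²=1124.00)
P4 → Draw (d²=416.00)
P5 → Bench (d²=884.00)
P6 → Ridge (d²=3880.00)
P7 → Ford (d²=1585.00)
P8 → Larch (d²=1301.00)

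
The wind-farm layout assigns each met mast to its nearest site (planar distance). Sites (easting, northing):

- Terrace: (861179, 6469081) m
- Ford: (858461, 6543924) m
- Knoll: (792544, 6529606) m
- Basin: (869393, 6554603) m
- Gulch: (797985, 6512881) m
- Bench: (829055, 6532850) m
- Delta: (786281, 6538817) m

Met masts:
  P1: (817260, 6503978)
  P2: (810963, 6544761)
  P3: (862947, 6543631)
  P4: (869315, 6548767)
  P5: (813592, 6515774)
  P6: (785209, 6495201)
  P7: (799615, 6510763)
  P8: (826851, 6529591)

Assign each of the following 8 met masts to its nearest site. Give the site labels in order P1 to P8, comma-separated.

P1 → Gulch (d²=450789034.00)
P2 → Bench (d²=469192385.00)
P3 → Ford (d²=20210045.00)
P4 → Basin (d²=34064980.00)
P5 → Gulch (d²=251947898.00)
P6 → Gulch (d²=475808576.00)
P7 → Gulch (d²=7142824.00)
P8 → Bench (d²=15478697.00)

Gulch, Bench, Ford, Basin, Gulch, Gulch, Gulch, Bench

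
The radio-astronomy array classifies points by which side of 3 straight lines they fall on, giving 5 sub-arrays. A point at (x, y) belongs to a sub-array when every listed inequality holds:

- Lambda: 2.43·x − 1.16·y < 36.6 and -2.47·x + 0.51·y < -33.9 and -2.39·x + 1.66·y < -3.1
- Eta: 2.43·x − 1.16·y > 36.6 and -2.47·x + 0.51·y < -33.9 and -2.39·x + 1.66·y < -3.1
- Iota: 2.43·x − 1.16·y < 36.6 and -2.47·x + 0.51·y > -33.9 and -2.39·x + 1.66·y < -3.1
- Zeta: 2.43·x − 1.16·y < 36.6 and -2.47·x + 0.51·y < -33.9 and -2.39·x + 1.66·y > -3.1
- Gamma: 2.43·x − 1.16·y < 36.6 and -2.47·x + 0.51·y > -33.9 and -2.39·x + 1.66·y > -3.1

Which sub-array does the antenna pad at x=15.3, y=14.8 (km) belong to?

2.43·15.3 − 1.16·14.8 = 20.011, which is < 36.6
-2.47·15.3 + 0.51·14.8 = -30.243, which is > -33.9
-2.39·15.3 + 1.66·14.8 = -11.999, which is < -3.1
This sign pattern matches Iota.

Iota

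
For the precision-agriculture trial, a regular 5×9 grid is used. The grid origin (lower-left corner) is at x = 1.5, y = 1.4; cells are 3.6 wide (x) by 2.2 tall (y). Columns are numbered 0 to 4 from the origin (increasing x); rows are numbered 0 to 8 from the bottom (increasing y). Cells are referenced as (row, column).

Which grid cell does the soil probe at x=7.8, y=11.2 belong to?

(4, 1)

Column index: ⌊(7.8 − 1.5) / 3.6⌋ = ⌊1.750⌋ = 1
Row offset from origin: ⌊(11.2 − 1.4) / 2.2⌋ = ⌊4.455⌋ = 4 → row 4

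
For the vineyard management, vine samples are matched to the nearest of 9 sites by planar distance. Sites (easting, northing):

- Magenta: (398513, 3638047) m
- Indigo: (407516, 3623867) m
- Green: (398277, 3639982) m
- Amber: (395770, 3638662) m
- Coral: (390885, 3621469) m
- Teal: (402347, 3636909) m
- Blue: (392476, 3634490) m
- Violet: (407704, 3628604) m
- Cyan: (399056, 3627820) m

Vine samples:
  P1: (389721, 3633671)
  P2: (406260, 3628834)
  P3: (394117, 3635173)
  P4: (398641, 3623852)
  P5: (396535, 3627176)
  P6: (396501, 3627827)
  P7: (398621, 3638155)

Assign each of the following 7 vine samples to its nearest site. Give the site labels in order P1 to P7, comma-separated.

P1 → Blue (d²=8260786.00)
P2 → Violet (d²=2138036.00)
P3 → Blue (d²=3159370.00)
P4 → Cyan (d²=15917249.00)
P5 → Cyan (d²=6770177.00)
P6 → Cyan (d²=6528074.00)
P7 → Magenta (d²=23328.00)

Blue, Violet, Blue, Cyan, Cyan, Cyan, Magenta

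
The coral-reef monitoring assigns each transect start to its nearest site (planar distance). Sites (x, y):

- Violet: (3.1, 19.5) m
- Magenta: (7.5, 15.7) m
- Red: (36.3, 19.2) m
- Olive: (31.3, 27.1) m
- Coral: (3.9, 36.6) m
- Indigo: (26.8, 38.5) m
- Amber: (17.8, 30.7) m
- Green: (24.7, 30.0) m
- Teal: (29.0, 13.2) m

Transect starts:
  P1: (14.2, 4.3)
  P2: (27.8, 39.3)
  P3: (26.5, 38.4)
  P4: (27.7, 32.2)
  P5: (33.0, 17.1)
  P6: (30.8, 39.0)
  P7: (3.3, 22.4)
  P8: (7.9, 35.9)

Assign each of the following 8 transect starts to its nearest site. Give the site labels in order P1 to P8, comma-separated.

P1 → Magenta (d²=174.85)
P2 → Indigo (d²=1.64)
P3 → Indigo (d²=0.10)
P4 → Green (d²=13.84)
P5 → Red (d²=15.30)
P6 → Indigo (d²=16.25)
P7 → Violet (d²=8.45)
P8 → Coral (d²=16.49)

Magenta, Indigo, Indigo, Green, Red, Indigo, Violet, Coral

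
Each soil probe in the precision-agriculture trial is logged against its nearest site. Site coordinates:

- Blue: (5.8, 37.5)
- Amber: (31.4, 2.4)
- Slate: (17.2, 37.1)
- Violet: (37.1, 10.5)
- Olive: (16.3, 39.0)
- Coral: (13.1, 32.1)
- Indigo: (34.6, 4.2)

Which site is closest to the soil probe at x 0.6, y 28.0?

Blue

Squared distances to each site:
Blue: 117.290; Amber: 1604.000; Slate: 358.370; Violet: 1638.500; Olive: 367.490; Coral: 173.060; Indigo: 1722.440.
Minimum at Blue.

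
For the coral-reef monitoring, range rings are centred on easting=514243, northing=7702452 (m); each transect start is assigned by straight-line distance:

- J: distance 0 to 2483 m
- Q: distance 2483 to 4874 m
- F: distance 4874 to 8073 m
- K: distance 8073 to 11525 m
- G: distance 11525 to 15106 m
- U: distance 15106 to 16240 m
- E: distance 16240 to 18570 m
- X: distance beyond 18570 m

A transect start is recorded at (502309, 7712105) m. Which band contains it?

Distance = √((502309−514243)² + (7712105−7702452)²) = √(142420356.000 + 93180409.000) = 15349.292 m.
15106 ≤ 15349.292 < 16240 → U.

U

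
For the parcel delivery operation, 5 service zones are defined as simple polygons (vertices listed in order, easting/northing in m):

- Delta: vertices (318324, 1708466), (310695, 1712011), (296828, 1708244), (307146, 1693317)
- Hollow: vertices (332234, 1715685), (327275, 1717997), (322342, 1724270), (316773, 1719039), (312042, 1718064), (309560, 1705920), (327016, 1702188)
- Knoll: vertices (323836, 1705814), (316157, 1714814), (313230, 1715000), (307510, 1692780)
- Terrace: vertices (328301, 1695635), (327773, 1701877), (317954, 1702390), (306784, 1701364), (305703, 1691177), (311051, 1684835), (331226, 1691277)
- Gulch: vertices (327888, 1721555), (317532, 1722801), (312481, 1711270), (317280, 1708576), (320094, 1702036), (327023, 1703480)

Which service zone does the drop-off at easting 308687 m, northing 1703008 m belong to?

Delta

Cast a ray rightward from (308687, 1703008). For each polygon, the edges (by vertex number in listed order) whose endpoints lie on opposite sides of northing = 1703008, where each meets that height, and whether that is right or left of the point:
Delta: 3–4 at easting≈300447.3 (left), 4–1 at easting≈314296.7 (right) → 1 crossing.
Hollow: 6–7 at easting≈323180.5 (right), 7–1 at easting≈327333.0 (right) → 2 crossings.
Knoll: 3–4 at easting≈310143.0 (right), 4–1 at easting≈320321.3 (right) → 2 crossings.
Terrace: no edge straddles that height → 0 crossings.
Gulch: 4–5 at easting≈319675.8 (right), 5–6 at easting≈324758.1 (right) → 2 crossings.
Only Delta has an odd count, so the point is inside Delta.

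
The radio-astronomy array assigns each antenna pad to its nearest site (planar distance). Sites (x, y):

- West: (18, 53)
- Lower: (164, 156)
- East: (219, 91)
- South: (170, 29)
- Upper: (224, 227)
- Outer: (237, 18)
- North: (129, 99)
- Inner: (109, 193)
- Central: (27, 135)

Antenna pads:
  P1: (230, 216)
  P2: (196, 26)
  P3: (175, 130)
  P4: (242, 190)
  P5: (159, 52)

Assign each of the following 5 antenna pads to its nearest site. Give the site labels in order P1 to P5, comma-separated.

P1 → Upper (d²=157.00)
P2 → South (d²=685.00)
P3 → Lower (d²=797.00)
P4 → Upper (d²=1693.00)
P5 → South (d²=650.00)

Upper, South, Lower, Upper, South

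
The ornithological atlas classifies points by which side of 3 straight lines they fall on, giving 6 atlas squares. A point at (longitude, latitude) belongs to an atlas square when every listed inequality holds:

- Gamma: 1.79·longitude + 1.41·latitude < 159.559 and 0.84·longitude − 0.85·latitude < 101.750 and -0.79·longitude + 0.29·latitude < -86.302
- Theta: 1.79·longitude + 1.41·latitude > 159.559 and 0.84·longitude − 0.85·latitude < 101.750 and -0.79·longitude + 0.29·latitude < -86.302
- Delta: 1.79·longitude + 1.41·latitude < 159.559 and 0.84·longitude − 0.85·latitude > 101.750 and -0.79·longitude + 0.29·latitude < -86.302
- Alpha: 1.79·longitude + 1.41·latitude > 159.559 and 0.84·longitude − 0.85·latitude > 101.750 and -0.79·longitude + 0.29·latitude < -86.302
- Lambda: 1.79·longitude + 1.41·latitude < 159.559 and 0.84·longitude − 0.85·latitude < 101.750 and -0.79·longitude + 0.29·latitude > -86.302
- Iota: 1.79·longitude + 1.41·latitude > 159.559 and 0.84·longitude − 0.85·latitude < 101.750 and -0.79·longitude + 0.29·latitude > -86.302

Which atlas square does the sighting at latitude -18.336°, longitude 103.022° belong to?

1.79·103.022 + 1.41·-18.336 = 158.556, which is < 159.559
0.84·103.022 − 0.85·-18.336 = 102.124, which is > 101.750
-0.79·103.022 + 0.29·-18.336 = -86.705, which is < -86.302
This sign pattern matches Delta.

Delta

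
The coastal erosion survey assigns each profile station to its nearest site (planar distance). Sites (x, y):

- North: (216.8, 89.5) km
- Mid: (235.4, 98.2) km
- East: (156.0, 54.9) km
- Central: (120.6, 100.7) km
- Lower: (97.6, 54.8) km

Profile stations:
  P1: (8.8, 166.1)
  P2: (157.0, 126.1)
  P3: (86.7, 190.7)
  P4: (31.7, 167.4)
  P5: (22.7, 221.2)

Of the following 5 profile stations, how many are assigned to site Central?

5

P1 → Central
P2 → Central
P3 → Central
P4 → Central
P5 → Central
5 of the 5 go to Central.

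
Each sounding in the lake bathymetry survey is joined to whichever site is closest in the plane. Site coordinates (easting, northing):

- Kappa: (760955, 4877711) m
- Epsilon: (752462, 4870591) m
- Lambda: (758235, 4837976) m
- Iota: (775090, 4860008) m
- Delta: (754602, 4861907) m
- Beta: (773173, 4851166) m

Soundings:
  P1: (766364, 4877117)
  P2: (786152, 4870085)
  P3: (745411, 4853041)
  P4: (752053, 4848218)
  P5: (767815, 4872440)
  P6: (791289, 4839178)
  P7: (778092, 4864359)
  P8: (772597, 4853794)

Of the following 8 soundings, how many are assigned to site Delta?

P1 → Kappa
P2 → Iota
P3 → Delta
P4 → Lambda
P5 → Kappa
P6 → Beta
P7 → Iota
P8 → Beta
1 of the 8 goes to Delta.

1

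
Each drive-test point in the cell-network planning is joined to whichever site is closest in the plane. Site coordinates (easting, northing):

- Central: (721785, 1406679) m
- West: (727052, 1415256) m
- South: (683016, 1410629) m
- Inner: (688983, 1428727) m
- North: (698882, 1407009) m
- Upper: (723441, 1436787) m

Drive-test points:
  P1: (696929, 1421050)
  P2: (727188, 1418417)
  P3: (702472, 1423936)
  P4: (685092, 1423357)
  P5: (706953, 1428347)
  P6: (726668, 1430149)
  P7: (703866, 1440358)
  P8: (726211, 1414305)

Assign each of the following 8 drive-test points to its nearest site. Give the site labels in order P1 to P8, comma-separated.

Inner, West, Inner, Inner, Inner, Upper, Inner, West

P1 → Inner (d²=122075245.00)
P2 → West (d²=10010417.00)
P3 → Inner (d²=204906802.00)
P4 → Inner (d²=43976781.00)
P5 → Inner (d²=323065300.00)
P6 → Upper (d²=54476573.00)
P7 → Inner (d²=356783850.00)
P8 → West (d²=1611682.00)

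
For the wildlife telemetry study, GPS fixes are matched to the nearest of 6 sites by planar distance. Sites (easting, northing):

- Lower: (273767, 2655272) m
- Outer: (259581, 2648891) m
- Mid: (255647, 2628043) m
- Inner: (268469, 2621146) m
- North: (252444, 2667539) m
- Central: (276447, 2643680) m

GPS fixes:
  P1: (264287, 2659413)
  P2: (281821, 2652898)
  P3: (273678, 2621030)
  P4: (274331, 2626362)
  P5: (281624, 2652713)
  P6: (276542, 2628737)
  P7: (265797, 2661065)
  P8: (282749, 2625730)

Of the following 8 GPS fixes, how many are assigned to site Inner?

4

P1 → Lower
P2 → Lower
P3 → Inner
P4 → Inner
P5 → Lower
P6 → Inner
P7 → Lower
P8 → Inner
4 of the 8 go to Inner.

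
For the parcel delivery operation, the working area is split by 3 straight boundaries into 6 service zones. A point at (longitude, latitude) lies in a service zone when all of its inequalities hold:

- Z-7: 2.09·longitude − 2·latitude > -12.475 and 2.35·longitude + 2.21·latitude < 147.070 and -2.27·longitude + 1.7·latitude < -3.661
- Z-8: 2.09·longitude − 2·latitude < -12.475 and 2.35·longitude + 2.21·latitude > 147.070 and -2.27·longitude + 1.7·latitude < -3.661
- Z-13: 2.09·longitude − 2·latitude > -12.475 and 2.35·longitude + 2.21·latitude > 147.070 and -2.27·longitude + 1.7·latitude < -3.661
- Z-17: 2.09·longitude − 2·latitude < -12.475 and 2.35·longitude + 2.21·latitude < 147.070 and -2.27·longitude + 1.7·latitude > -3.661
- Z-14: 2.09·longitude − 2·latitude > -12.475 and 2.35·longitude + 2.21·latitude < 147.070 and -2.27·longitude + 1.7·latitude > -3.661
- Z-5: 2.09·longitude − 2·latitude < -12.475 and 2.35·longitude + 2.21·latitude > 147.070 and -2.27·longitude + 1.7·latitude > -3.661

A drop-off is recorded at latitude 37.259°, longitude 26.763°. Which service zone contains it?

2.09·26.763 − 2·37.259 = -18.583, which is < -12.475
2.35·26.763 + 2.21·37.259 = 145.235, which is < 147.070
-2.27·26.763 + 1.7·37.259 = 2.588, which is > -3.661
This sign pattern matches Z-17.

Z-17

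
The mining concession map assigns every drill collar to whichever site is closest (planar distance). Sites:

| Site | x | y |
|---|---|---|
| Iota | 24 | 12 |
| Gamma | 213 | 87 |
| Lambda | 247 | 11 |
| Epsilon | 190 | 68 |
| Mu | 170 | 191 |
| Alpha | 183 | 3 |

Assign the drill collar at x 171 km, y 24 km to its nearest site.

Alpha

Squared distances to each site:
Iota: 21753.000; Gamma: 5733.000; Lambda: 5945.000; Epsilon: 2297.000; Mu: 27890.000; Alpha: 585.000.
Minimum at Alpha.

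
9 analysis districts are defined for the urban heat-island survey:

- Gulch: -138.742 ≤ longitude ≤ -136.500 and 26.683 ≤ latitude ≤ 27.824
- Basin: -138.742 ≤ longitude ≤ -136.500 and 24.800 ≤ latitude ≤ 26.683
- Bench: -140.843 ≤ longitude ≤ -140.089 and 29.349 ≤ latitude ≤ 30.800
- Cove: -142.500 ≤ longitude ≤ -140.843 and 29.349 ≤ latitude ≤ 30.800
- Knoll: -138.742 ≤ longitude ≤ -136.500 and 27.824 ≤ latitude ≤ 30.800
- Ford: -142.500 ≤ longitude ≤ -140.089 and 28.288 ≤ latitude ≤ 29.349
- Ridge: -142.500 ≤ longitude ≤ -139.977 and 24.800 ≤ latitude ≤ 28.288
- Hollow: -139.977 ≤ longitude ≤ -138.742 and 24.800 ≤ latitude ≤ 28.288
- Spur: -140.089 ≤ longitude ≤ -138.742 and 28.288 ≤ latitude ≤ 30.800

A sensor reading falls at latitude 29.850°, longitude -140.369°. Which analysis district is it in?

The point has longitude = -140.369 and latitude = 29.850.
Only Bench satisfies -140.843 ≤ longitude ≤ -140.089 and 29.349 ≤ latitude ≤ 30.800.

Bench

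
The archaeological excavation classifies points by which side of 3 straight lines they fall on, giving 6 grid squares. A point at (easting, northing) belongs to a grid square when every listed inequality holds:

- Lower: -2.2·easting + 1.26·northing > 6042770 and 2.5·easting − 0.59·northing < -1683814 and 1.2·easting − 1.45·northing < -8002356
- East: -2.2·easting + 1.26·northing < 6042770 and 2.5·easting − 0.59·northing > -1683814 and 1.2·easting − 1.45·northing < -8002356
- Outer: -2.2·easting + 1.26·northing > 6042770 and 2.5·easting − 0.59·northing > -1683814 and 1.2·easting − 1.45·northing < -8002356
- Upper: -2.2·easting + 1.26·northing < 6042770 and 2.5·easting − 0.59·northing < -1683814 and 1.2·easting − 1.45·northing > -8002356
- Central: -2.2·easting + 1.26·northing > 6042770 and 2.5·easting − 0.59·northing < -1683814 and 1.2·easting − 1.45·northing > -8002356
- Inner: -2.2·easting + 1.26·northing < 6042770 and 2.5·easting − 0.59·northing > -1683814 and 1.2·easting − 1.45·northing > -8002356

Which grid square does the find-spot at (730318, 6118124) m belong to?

Central

-2.2·730318 + 1.26·6118124 = 6102136.640, which is > 6042770
2.5·730318 − 0.59·6118124 = -1783898.160, which is < -1683814
1.2·730318 − 1.45·6118124 = -7994898.200, which is > -8002356
This sign pattern matches Central.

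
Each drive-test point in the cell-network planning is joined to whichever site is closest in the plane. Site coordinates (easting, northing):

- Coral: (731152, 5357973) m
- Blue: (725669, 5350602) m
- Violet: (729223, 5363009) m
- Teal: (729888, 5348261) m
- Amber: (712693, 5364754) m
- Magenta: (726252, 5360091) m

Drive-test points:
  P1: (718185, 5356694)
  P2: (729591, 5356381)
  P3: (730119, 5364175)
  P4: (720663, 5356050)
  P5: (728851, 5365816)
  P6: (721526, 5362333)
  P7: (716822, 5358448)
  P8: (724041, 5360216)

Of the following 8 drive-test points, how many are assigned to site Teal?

0

P1 → Magenta
P2 → Coral
P3 → Violet
P4 → Magenta
P5 → Violet
P6 → Magenta
P7 → Amber
P8 → Magenta
0 of the 8 go to Teal.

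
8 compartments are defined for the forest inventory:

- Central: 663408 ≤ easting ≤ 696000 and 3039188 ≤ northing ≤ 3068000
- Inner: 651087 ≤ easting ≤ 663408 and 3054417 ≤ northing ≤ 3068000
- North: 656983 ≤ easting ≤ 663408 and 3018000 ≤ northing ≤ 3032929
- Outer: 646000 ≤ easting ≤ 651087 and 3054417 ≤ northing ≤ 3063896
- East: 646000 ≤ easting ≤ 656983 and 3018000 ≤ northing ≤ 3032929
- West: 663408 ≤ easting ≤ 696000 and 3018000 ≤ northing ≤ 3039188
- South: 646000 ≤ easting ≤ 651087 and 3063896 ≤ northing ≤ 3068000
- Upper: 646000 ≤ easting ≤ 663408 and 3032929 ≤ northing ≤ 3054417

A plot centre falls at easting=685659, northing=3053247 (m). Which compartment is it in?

The point has easting = 685659 and northing = 3053247.
Only Central satisfies 663408 ≤ easting ≤ 696000 and 3039188 ≤ northing ≤ 3068000.

Central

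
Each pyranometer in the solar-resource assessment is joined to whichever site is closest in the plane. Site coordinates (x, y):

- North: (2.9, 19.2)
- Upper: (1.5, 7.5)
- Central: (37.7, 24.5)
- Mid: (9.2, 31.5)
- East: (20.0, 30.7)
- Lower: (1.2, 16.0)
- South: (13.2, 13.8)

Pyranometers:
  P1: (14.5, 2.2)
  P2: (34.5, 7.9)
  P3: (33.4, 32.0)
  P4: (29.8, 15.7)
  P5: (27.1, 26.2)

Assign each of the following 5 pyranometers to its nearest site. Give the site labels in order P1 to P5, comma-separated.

P1 → South (d²=136.25)
P2 → Central (d²=285.80)
P3 → Central (d²=74.74)
P4 → Central (d²=139.85)
P5 → East (d²=70.66)

South, Central, Central, Central, East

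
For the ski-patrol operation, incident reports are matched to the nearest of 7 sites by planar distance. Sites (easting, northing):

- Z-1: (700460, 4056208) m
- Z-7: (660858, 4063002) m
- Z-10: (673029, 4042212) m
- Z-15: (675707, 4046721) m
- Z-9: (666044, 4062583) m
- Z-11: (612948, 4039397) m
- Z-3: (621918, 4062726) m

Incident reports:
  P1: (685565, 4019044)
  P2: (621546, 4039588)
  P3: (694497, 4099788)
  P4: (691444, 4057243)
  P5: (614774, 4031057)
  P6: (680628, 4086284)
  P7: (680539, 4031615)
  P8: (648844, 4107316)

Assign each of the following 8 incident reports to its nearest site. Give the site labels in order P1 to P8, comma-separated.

Z-10, Z-11, Z-1, Z-1, Z-11, Z-9, Z-10, Z-7

P1 → Z-10 (d²=693907520.00)
P2 → Z-11 (d²=73962085.00)
P3 → Z-1 (d²=1934773769.00)
P4 → Z-1 (d²=82359481.00)
P5 → Z-11 (d²=72889876.00)
P6 → Z-9 (d²=774430457.00)
P7 → Z-10 (d²=168696509.00)
P8 → Z-7 (d²=2108066792.00)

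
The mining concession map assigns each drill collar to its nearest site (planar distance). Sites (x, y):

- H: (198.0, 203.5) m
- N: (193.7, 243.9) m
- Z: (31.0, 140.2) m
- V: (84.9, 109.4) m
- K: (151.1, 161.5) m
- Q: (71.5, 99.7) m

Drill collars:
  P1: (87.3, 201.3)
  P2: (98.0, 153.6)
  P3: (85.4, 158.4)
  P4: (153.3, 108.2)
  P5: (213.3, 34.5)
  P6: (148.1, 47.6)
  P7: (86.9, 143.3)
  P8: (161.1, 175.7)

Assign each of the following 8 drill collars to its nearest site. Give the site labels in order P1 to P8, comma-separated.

K, V, V, K, K, V, V, K

P1 → K (d²=5654.48)
P2 → V (d²=2125.25)
P3 → V (d²=2401.25)
P4 → K (d²=2845.73)
P5 → K (d²=19997.84)
P6 → V (d²=7813.48)
P7 → V (d²=1153.21)
P8 → K (d²=301.64)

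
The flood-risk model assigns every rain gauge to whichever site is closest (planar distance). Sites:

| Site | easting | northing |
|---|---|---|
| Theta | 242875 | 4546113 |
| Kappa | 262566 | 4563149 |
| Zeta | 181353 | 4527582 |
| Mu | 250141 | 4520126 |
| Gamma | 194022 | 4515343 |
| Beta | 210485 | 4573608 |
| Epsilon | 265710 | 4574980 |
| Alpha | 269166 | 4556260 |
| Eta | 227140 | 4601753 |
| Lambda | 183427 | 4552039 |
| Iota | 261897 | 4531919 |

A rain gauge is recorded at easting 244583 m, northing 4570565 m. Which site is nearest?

Kappa

Squared distances to each site:
Theta: 600817568.000; Kappa: 378385345.000; Zeta: 5845571189.000; Mu: 2574984085.000; Gamma: 5605884005.000; Beta: 1171933453.000; Epsilon: 465842354.000; Alpha: 808956914.000; Eta: 1276949593.000; Lambda: 4083269012.000; Iota: 1793287912.000.
Minimum at Kappa.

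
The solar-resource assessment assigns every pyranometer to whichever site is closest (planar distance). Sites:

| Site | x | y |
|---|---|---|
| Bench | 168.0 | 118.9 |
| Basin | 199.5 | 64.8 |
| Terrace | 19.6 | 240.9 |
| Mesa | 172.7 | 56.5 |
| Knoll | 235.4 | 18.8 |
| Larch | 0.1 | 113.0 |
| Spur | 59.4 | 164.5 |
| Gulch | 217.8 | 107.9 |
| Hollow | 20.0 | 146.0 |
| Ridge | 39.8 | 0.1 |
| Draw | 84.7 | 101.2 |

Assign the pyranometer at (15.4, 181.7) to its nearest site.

Squared distances to each site:
Bench: 27230.600; Basin: 47558.420; Terrace: 3522.280; Mesa: 40418.330; Knoll: 74936.410; Larch: 4953.780; Spur: 2231.840; Gulch: 46412.200; Hollow: 1295.650; Ridge: 33573.920; Draw: 11282.740.
Minimum at Hollow.

Hollow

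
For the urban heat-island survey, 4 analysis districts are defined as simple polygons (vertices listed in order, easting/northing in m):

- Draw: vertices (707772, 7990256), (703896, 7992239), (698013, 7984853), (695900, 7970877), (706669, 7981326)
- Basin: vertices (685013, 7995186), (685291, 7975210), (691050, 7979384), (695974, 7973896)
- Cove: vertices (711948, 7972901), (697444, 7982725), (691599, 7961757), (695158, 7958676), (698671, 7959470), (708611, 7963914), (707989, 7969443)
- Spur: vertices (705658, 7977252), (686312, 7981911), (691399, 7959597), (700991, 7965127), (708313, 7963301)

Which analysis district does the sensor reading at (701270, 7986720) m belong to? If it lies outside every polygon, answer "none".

Cast a ray rightward from (701270, 7986720). For each polygon, the edges (by vertex number in listed order) whose endpoints lie on opposite sides of northing = 7986720, where each meets that height, and whether that is right or left of the point:
Draw: 2–3 at easting≈699500.1 (left), 5–1 at easting≈707335.2 (right) → 1 crossing.
Basin: 1–2 at easting≈685130.8 (left), 4–1 at easting≈689371.7 (left) → 0 crossings.
Cove: no edge straddles that height → 0 crossings.
Spur: no edge straddles that height → 0 crossings.
Only Draw has an odd count, so the point is inside Draw.

Draw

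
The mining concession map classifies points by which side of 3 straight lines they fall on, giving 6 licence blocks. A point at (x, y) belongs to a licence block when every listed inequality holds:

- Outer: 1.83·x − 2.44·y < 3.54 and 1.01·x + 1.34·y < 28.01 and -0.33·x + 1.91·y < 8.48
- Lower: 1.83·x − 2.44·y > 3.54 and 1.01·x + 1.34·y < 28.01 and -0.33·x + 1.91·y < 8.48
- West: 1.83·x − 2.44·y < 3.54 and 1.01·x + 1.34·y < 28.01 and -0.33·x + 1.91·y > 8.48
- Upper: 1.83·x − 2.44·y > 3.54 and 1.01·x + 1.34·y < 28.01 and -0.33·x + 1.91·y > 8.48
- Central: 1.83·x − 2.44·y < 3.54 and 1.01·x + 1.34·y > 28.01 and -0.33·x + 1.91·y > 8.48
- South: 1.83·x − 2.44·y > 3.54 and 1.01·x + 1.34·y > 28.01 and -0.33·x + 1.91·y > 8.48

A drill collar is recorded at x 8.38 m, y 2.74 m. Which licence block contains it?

Lower

1.83·8.38 − 2.44·2.74 = 8.650, which is > 3.54
1.01·8.38 + 1.34·2.74 = 12.135, which is < 28.01
-0.33·8.38 + 1.91·2.74 = 2.468, which is < 8.48
This sign pattern matches Lower.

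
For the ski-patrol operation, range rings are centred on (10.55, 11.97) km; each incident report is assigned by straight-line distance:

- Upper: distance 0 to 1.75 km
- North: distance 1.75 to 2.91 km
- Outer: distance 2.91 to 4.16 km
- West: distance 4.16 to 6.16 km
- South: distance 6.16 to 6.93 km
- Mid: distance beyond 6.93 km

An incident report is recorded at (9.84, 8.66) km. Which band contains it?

Outer

Distance = √((9.84−10.55)² + (8.66−11.97)²) = √(0.504 + 10.956) = 3.385 km.
2.91 ≤ 3.385 < 4.16 → Outer.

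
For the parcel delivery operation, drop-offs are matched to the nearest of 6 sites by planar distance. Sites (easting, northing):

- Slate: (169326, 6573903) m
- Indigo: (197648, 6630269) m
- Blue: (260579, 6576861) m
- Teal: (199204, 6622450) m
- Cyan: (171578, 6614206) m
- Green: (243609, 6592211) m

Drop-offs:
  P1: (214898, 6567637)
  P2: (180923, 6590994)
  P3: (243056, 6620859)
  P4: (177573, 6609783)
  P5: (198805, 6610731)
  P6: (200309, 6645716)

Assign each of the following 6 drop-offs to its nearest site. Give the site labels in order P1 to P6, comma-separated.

P1 → Green (d²=1428202997.00)
P2 → Slate (d²=426592690.00)
P3 → Green (d²=821013713.00)
P4 → Cyan (d²=55502954.00)
P5 → Teal (d²=137494162.00)
P6 → Indigo (d²=245690730.00)

Green, Slate, Green, Cyan, Teal, Indigo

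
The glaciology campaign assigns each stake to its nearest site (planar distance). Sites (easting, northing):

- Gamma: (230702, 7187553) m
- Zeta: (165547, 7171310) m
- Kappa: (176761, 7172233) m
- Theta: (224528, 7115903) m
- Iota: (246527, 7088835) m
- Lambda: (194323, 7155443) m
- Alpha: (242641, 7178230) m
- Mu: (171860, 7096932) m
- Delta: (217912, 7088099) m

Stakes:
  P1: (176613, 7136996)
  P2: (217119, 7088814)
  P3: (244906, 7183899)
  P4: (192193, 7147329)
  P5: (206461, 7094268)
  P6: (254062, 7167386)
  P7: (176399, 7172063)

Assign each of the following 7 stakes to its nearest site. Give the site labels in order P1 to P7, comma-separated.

P1 → Lambda (d²=653935909.00)
P2 → Delta (d²=1140074.00)
P3 → Alpha (d²=37267786.00)
P4 → Lambda (d²=70373896.00)
P5 → Delta (d²=169181962.00)
P6 → Alpha (d²=248031577.00)
P7 → Kappa (d²=159944.00)

Lambda, Delta, Alpha, Lambda, Delta, Alpha, Kappa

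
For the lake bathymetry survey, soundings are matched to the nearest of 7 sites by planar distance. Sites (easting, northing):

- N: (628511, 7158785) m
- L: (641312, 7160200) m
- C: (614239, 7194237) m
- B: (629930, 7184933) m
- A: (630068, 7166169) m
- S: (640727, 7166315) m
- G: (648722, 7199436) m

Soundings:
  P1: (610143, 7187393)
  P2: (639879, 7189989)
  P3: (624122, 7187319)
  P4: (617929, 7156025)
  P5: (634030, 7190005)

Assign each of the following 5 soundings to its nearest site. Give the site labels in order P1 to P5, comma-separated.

P1 → C (d²=63617552.00)
P2 → B (d²=124545737.00)
P3 → B (d²=39425860.00)
P4 → N (d²=119596324.00)
P5 → B (d²=42535184.00)

C, B, B, N, B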